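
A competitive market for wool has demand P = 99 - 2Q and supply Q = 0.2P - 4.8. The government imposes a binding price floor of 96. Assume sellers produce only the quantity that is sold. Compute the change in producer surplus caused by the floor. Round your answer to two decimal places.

Rewriting supply in inverse form: P = 24 + 5Q.
Without the control, 99 - 2Q = 24 + 5Q so Q* = 10.7143 and P* = 77.5714.
At P = 96, buyers demand (99 - 96)/2 = 1.5 while sellers would supply more, so the quantity traded is 1.5 at price 96.
PS goes from (1/2)(10.7143)(53.5714) = 286.9898 to 102.375 (computed as (96 - 24)(1.5) - (1/2)(5)(1.5)^2), a change of -184.6148.

-184.61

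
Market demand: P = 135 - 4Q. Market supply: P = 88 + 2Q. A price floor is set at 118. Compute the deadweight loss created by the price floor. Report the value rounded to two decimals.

Without the control, 135 - 4Q = 88 + 2Q so Q* = 7.8333 and P* = 103.6667.
At the floor price 118, quantity demanded is (135 - 118)/4 = 4.25; demand is the short side, so Q = 4.25 trades at P = 118.
At Q = 4.25 the demand price is 118 and the supply price is 96.5. Deadweight loss is the triangle between the curves from 4.25 to 7.8333: (1/2)(118 - 96.5)(7.8333 - 4.25) = 38.5208.

38.52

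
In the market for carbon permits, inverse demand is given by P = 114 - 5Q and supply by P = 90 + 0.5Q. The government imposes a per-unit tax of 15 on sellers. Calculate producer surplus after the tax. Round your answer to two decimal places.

Pre-tax equilibrium: 114 - 5Q = 90 + 0.5Q gives Q* = 4.3636, P* = 92.1818.
A tax on sellers shifts supply up by 15: 114 - 5Q = 90 + 0.5Q + 15, so Q_t = 1.6364. Buyers pay P_b = 105.8182; sellers receive P_s = P_b - 15 = 90.8182.
Producer surplus is the triangle above supply below P_s: (1/2)(1.6364)(90.8182 - 90) = 0.6694.

0.67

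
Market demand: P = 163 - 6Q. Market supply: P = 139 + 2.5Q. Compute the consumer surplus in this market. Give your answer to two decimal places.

Set 163 - 6Q = 139 + 2.5Q, which gives 24 = 8.5Q, so Q* = 2.8235 and P* = 163 - 6(2.8235) = 146.0588.
Consumer surplus is the triangle under demand above P*: (1/2)(2.8235)(163 - 146.0588) = (1/2)(2.8235)(16.9412) = 23.917.

23.92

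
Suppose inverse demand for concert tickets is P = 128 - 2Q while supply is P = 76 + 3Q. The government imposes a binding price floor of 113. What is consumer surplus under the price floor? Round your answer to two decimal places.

56.25

Without the control, 128 - 2Q = 76 + 3Q so Q* = 10.4 and P* = 107.2.
At the floor price 113, quantity demanded is (128 - 113)/2 = 7.5; demand is the short side, so Q = 7.5 trades at P = 113.
CS is the triangle under demand above 113: (1/2)(7.5)(128 - 113) = 56.25.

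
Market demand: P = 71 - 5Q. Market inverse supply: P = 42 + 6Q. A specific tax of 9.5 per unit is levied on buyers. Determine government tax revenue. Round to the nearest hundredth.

16.84

Without the tax, 71 - 5Q = 42 + 6Q so Q* = 2.6364 and P* = 57.8182.
With the tax, buyers' net willingness to pay falls by 9.5: (71 - 9.5) - 5Q = 42 + 6Q, so Q_t = 1.7727. Buyers pay P_b = 62.1364; sellers receive P_s = P_b - 9.5 = 52.6364.
Revenue is the tax times quantity traded: 9.5 x 1.7727 = 16.8409.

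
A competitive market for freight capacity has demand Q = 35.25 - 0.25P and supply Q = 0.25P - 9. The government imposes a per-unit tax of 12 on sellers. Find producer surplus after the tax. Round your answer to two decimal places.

270.28

Rewriting demand in inverse form: P = 141 - 4Q.
Rewriting supply in inverse form: P = 36 + 4Q.
Without the tax, 141 - 4Q = 36 + 4Q so Q* = 13.125 and P* = 88.5.
With the tax, sellers need 12 more per unit: 141 - 4Q = 36 + 4Q + 12, so Q_t = 11.625. Buyers pay P_b = 94.5; sellers receive P_s = P_b - 12 = 82.5.
Producer surplus is the triangle above supply below P_s: (1/2)(11.625)(82.5 - 36) = 270.2812.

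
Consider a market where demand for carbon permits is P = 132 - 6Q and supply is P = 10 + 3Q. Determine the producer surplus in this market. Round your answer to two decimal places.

Setting demand equal to supply, 122 = 9Q, so Q* = 13.5556 and P* = 50.6667.
Producer surplus is the triangle above supply below P*: (1/2)(13.5556)(50.6667 - 10) = (1/2)(13.5556)(40.6667) = 275.6296.

275.63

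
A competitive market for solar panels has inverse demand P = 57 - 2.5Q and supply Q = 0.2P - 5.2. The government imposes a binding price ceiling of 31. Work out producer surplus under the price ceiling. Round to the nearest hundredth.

2.50

Rewriting supply in inverse form: P = 26 + 5Q.
Without the control, 57 - 2.5Q = 26 + 5Q so Q* = 4.1333 and P* = 46.6667.
At P = 31, sellers supply (31 - 26)/5 = 1 while buyers want more, so the quantity traded is 1 at price 31.
PS is the triangle above supply below 31: (1/2)(1)(31 - 26) = 2.5.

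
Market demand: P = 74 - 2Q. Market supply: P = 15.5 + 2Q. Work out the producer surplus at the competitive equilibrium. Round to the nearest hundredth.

Equilibrium: 74 - 2Q = 15.5 + 2Q, so Q* = 14.625 and P* = 44.75.
PS is the area between P* and the supply curve from 0 to Q*: (1/2)(14.625)(29.25) = 213.8906.

213.89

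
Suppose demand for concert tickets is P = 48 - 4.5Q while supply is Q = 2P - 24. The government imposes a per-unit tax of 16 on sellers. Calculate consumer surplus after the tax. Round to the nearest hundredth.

36.00

Rewriting supply in inverse form: P = 12 + 0.5Q.
Pre-tax equilibrium: 48 - 4.5Q = 12 + 0.5Q gives Q* = 7.2, P* = 15.6.
A tax on sellers shifts supply up by 16: 48 - 4.5Q = 12 + 0.5Q + 16, so Q_t = 4. Buyers pay P_b = 30; sellers receive P_s = P_b - 16 = 14.
CS = (1/2)(Q_t)(48 - P_b) = (1/2)(4)(18) = 36.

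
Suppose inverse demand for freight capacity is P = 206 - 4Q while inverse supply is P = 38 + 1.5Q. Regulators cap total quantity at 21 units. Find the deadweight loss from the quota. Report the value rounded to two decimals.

250.57

Without the quota, 206 - 4Q = 38 + 1.5Q gives Q* = 30.5455.
At Q = 21 the demand price is 206 - 4(21) = 122 and the supply price is 38 + 1.5(21) = 69.5.
DWL = (1/2)(gap between curves at 21) x (Q* - 21) = (1/2)(52.5)(9.5455) = 250.5682.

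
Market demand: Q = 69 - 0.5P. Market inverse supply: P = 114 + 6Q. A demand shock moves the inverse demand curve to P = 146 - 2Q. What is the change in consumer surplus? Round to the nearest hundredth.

Rewriting demand in inverse form: P = 138 - 2Q.
Initial equilibrium: Q_0 = 3, P_0 = 132; CS_0 = (1/2)(3)(6) = 9, PS_0 = (1/2)(3)(18) = 27.
New equilibrium: 146 - 2Q = 114 + 6Q gives Q_1 = 4, P_1 = 138; CS_1 = 16, PS_1 = 48.
Change in consumer surplus = 16 - 9 = 7.

7.00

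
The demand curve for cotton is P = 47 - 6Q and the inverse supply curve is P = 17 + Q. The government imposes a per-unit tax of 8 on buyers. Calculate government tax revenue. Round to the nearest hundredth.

25.14

Pre-tax equilibrium: 47 - 6Q = 17 + Q gives Q* = 4.2857, P* = 21.2857.
With the tax, buyers' net willingness to pay falls by 8: (47 - 8) - 6Q = 17 + Q, so Q_t = 3.1429. Buyers pay P_b = 28.1429; sellers receive P_s = P_b - 8 = 20.1429.
Tax revenue = t x Q_t = 8 x 3.1429 = 25.1429.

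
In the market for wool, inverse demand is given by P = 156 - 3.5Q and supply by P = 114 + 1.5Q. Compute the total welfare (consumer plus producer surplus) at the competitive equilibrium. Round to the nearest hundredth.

Equilibrium: 156 - 3.5Q = 114 + 1.5Q, so Q* = 8.4 and P* = 126.6.
Total surplus is the full triangle between the curves from 0 to Q*: (1/2)(8.4)(156 - 114) = 176.4.

176.40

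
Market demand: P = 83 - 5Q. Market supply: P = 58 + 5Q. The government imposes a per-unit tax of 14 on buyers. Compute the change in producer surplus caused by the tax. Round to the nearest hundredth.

-12.60

Pre-tax equilibrium: 83 - 5Q = 58 + 5Q gives Q* = 2.5, P* = 70.5.
A tax on buyers shifts demand down by 14: (83 - 14) - 5Q = 58 + 5Q, so Q_t = 1.1. Buyers pay P_b = 77.5; sellers receive P_s = P_b - 14 = 63.5.
Producers lose the trapezoid between P_s and P* out to Q_t plus the triangle from Q_t to Q*: change in PS = 3.025 - 15.625 = -12.6.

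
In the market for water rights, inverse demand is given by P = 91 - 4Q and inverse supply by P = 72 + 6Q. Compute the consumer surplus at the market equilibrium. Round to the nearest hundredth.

7.22

Equilibrium: 91 - 4Q = 72 + 6Q, so Q* = 1.9 and P* = 83.4.
Consumer surplus is the triangle under demand above P*: (1/2)(1.9)(91 - 83.4) = (1/2)(1.9)(7.6) = 7.22.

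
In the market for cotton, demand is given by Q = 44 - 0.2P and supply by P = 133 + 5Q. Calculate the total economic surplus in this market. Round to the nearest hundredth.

Rewriting demand in inverse form: P = 220 - 5Q.
Equilibrium: 220 - 5Q = 133 + 5Q, so Q* = 8.7 and P* = 176.5.
Total surplus is the full triangle between the curves from 0 to Q*: (1/2)(8.7)(220 - 133) = 378.45.

378.45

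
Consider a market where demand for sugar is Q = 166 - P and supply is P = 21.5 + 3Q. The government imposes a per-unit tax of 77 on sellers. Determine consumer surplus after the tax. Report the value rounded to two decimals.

142.38

Rewriting demand in inverse form: P = 166 - Q.
Without the tax, 166 - Q = 21.5 + 3Q so Q* = 36.125 and P* = 129.875.
A tax on sellers shifts supply up by 77: 166 - Q = 21.5 + 3Q + 77, so Q_t = 16.875. Buyers pay P_b = 149.125; sellers receive P_s = P_b - 77 = 72.125.
Consumer surplus is the triangle under demand above P_b: (1/2)(16.875)(166 - 149.125) = 142.3828.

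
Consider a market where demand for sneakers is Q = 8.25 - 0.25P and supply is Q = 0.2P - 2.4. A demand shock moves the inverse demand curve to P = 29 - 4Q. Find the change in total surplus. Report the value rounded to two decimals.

Rewriting demand in inverse form: P = 33 - 4Q.
Rewriting supply in inverse form: P = 12 + 5Q.
Initial equilibrium: Q_0 = 2.3333, P_0 = 23.6667; CS_0 = (1/2)(2.3333)(9.3333) = 10.8889, PS_0 = (1/2)(2.3333)(11.6667) = 13.6111.
New equilibrium: 29 - 4Q = 12 + 5Q gives Q_1 = 1.8889, P_1 = 21.4444; CS_1 = 7.1358, PS_1 = 8.9198.
Change in total surplus = (7.1358 + 8.9198) - (10.8889 + 13.6111) = -8.4444.

-8.44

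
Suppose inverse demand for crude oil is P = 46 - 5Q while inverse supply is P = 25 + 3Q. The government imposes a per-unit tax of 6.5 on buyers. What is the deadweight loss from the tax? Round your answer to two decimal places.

Without the tax, 46 - 5Q = 25 + 3Q so Q* = 2.625 and P* = 32.875.
A tax on buyers shifts demand down by 6.5: (46 - 6.5) - 5Q = 25 + 3Q, so Q_t = 1.8125. Buyers pay P_b = 36.9375; sellers receive P_s = P_b - 6.5 = 30.4375.
The welfare triangle lost has base Q* - Q_t = 0.8125 and height t = 6.5, so DWL = (1/2)(0.8125)(6.5) = 2.6406.

2.64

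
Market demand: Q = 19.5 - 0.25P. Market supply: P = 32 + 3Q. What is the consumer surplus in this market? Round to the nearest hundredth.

86.37

Rewriting demand in inverse form: P = 78 - 4Q.
Equilibrium: 78 - 4Q = 32 + 3Q, so Q* = 6.5714 and P* = 51.7143.
The demand choke price is 78, so CS = (1/2)(Q*)(78 - P*) = (1/2)(6.5714)(26.2857) = 86.3673.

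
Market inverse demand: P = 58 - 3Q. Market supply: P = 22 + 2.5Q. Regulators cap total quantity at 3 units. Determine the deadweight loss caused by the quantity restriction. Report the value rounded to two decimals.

Without the quota, 58 - 3Q = 22 + 2.5Q gives Q* = 6.5455.
At Q = 3 the demand price is 58 - 3(3) = 49 and the supply price is 22 + 2.5(3) = 29.5.
Deadweight loss is the triangle between the curves from 3 to 6.5455: (1/2)(49 - 29.5)(6.5455 - 3) = 34.5682.

34.57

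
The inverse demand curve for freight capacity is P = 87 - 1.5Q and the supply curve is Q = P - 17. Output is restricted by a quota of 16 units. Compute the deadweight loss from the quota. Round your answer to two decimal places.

Rewriting supply in inverse form: P = 17 + Q.
Unrestricted equilibrium: Q* = (87 - 17)/(1.5 + 1) = 28.
At Q = 16 the demand price is 87 - 1.5(16) = 63 and the supply price is 17 + (16) = 33.
DWL = (1/2)(gap between curves at 16) x (Q* - 16) = (1/2)(30)(12) = 180.

180.00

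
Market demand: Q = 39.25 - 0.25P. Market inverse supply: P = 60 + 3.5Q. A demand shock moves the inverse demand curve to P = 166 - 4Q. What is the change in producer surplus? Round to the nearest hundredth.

Rewriting demand in inverse form: P = 157 - 4Q.
Initial equilibrium: Q_0 = 12.9333, P_0 = 105.2667; CS_0 = (1/2)(12.9333)(51.7333) = 334.5422, PS_0 = (1/2)(12.9333)(45.2667) = 292.7244.
New equilibrium: 166 - 4Q = 60 + 3.5Q gives Q_1 = 14.1333, P_1 = 109.4667; CS_1 = 399.5022, PS_1 = 349.5644.
Change in producer surplus = 349.5644 - 292.7244 = 56.84.

56.84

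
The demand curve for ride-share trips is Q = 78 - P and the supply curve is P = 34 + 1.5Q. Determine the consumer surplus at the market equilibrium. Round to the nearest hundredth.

Rewriting demand in inverse form: P = 78 - Q.
Setting demand equal to supply, 44 = 2.5Q, so Q* = 17.6 and P* = 60.4.
Consumer surplus is the triangle under demand above P*: (1/2)(17.6)(78 - 60.4) = (1/2)(17.6)(17.6) = 154.88.

154.88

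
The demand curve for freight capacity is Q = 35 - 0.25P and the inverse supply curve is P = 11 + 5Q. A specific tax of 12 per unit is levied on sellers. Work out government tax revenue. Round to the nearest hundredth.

Rewriting demand in inverse form: P = 140 - 4Q.
Without the tax, 140 - 4Q = 11 + 5Q so Q* = 14.3333 and P* = 82.6667.
A tax on sellers shifts supply up by 12: 140 - 4Q = 11 + 5Q + 12, so Q_t = 13. Buyers pay P_b = 88; sellers receive P_s = P_b - 12 = 76.
Tax revenue = t x Q_t = 12 x 13 = 156.

156.00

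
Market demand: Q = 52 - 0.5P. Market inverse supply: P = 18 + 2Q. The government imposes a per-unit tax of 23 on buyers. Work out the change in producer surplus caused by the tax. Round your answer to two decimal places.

-214.19

Rewriting demand in inverse form: P = 104 - 2Q.
Pre-tax equilibrium: 104 - 2Q = 18 + 2Q gives Q* = 21.5, P* = 61.
A tax on buyers shifts demand down by 23: (104 - 23) - 2Q = 18 + 2Q, so Q_t = 15.75. Buyers pay P_b = 72.5; sellers receive P_s = P_b - 23 = 49.5.
Producers lose the trapezoid between P_s and P* out to Q_t plus the triangle from Q_t to Q*: change in PS = 248.0625 - 462.25 = -214.1875.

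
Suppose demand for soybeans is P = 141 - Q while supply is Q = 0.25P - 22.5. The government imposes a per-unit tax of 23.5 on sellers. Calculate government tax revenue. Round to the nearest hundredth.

Rewriting supply in inverse form: P = 90 + 4Q.
Without the tax, 141 - Q = 90 + 4Q so Q* = 10.2 and P* = 130.8.
With the tax, sellers need 23.5 more per unit: 141 - Q = 90 + 4Q + 23.5, so Q_t = 5.5. Buyers pay P_b = 135.5; sellers receive P_s = P_b - 23.5 = 112.
Revenue is the tax times quantity traded: 23.5 x 5.5 = 129.25.

129.25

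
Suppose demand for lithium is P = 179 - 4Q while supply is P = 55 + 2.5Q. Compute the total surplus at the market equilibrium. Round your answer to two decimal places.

Setting demand equal to supply, 124 = 6.5Q, so Q* = 19.0769 and P* = 102.6923.
Total surplus is the full triangle between the curves from 0 to Q*: (1/2)(19.0769)(179 - 55) = 1182.7692.

1182.77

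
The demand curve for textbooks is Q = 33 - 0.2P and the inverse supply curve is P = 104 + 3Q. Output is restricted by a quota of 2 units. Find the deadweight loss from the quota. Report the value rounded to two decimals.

Rewriting demand in inverse form: P = 165 - 5Q.
Unrestricted equilibrium: Q* = (165 - 104)/(5 + 3) = 7.625.
At Q = 2 the demand price is 165 - 5(2) = 155 and the supply price is 104 + 3(2) = 110.
Deadweight loss is the triangle between the curves from 2 to 7.625: (1/2)(155 - 110)(7.625 - 2) = 126.5625.

126.56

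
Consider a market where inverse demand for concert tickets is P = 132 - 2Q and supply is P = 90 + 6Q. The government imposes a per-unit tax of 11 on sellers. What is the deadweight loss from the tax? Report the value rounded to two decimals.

7.56

Without the tax, 132 - 2Q = 90 + 6Q so Q* = 5.25 and P* = 121.5.
With the tax, sellers need 11 more per unit: 132 - 2Q = 90 + 6Q + 11, so Q_t = 3.875. Buyers pay P_b = 124.25; sellers receive P_s = P_b - 11 = 113.25.
Deadweight loss is the triangle between the curves from Q_t to Q*: (1/2)(5.25 - 3.875)(11) = 7.5625.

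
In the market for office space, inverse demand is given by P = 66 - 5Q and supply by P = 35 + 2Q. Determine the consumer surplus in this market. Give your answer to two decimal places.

Setting demand equal to supply, 31 = 7Q, so Q* = 4.4286 and P* = 43.8571.
Consumer surplus is the triangle under demand above P*: (1/2)(4.4286)(66 - 43.8571) = (1/2)(4.4286)(22.1429) = 49.0306.

49.03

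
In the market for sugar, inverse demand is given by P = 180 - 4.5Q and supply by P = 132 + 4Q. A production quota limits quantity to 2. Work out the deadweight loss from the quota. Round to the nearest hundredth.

56.53

Unrestricted equilibrium: Q* = (180 - 132)/(4.5 + 4) = 5.6471.
At Q = 2 the demand price is 180 - 4.5(2) = 171 and the supply price is 132 + 4(2) = 140.
DWL = (1/2)(gap between curves at 2) x (Q* - 2) = (1/2)(31)(3.6471) = 56.5294.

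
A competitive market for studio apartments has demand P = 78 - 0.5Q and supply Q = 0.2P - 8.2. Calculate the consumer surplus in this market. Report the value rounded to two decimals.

11.31

Rewriting supply in inverse form: P = 41 + 5Q.
Set 78 - 0.5Q = 41 + 5Q, which gives 37 = 5.5Q, so Q* = 6.7273 and P* = 78 - 0.5(6.7273) = 74.6364.
The demand choke price is 78, so CS = (1/2)(Q*)(78 - P*) = (1/2)(6.7273)(3.3636) = 11.314.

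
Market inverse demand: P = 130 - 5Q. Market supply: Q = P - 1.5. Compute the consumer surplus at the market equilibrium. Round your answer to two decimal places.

Rewriting supply in inverse form: P = 1.5 + Q.
Equilibrium: 130 - 5Q = 1.5 + Q, so Q* = 21.4167 and P* = 22.9167.
CS is the area between the demand curve and P* from 0 to Q*: (1/2)(21.4167)(107.0833) = 1146.684.

1146.68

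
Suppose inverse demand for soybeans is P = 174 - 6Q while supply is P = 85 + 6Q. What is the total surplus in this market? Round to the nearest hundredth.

Set 174 - 6Q = 85 + 6Q, which gives 89 = 12Q, so Q* = 7.4167 and P* = 174 - 6(7.4167) = 129.5.
CS = (1/2)(7.4167)(44.5) = 165.0208 and PS = (1/2)(7.4167)(44.5) = 165.0208, so total surplus = 330.0417.

330.04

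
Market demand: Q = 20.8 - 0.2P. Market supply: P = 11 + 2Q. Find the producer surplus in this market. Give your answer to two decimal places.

Rewriting demand in inverse form: P = 104 - 5Q.
Equilibrium: 104 - 5Q = 11 + 2Q, so Q* = 13.2857 and P* = 37.5714.
PS is the area between P* and the supply curve from 0 to Q*: (1/2)(13.2857)(26.5714) = 176.5102.

176.51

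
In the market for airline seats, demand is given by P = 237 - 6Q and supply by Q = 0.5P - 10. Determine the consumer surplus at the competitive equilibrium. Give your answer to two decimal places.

Rewriting supply in inverse form: P = 20 + 2Q.
Set 237 - 6Q = 20 + 2Q, which gives 217 = 8Q, so Q* = 27.125 and P* = 237 - 6(27.125) = 74.25.
Consumer surplus is the triangle under demand above P*: (1/2)(27.125)(237 - 74.25) = (1/2)(27.125)(162.75) = 2207.2969.

2207.30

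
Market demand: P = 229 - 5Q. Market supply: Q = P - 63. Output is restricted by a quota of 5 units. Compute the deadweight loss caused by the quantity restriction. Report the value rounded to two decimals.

1541.33

Rewriting supply in inverse form: P = 63 + Q.
Unrestricted equilibrium: Q* = (229 - 63)/(5 + 1) = 27.6667.
At Q = 5 the demand price is 229 - 5(5) = 204 and the supply price is 63 + (5) = 68.
DWL = (1/2)(gap between curves at 5) x (Q* - 5) = (1/2)(136)(22.6667) = 1541.3333.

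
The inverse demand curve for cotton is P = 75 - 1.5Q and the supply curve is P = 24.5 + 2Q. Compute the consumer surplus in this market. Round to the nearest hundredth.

156.14

Set 75 - 1.5Q = 24.5 + 2Q, which gives 50.5 = 3.5Q, so Q* = 14.4286 and P* = 75 - 1.5(14.4286) = 53.3571.
The demand choke price is 75, so CS = (1/2)(Q*)(75 - P*) = (1/2)(14.4286)(21.6429) = 156.1378.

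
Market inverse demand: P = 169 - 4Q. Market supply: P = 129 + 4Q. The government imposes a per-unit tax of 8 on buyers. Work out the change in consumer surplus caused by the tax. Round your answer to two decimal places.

Pre-tax equilibrium: 169 - 4Q = 129 + 4Q gives Q* = 5, P* = 149.
With the tax, buyers' net willingness to pay falls by 8: (169 - 8) - 4Q = 129 + 4Q, so Q_t = 4. Buyers pay P_b = 153; sellers receive P_s = P_b - 8 = 145.
Consumers lose the trapezoid between P* and P_b out to Q_t plus the triangle from Q_t to Q*: change in CS = 32 - 50 = -18.

-18.00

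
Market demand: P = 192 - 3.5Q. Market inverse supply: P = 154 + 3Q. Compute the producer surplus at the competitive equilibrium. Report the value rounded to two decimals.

51.27

Equilibrium: 192 - 3.5Q = 154 + 3Q, so Q* = 5.8462 and P* = 171.5385.
PS is the area between P* and the supply curve from 0 to Q*: (1/2)(5.8462)(17.5385) = 51.2663.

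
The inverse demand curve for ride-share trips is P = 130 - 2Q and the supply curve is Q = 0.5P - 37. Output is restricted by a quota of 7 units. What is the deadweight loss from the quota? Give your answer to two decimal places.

Rewriting supply in inverse form: P = 74 + 2Q.
Without the quota, 130 - 2Q = 74 + 2Q gives Q* = 14.
At Q = 7 the demand price is 130 - 2(7) = 116 and the supply price is 74 + 2(7) = 88.
DWL = (1/2)(gap between curves at 7) x (Q* - 7) = (1/2)(28)(7) = 98.

98.00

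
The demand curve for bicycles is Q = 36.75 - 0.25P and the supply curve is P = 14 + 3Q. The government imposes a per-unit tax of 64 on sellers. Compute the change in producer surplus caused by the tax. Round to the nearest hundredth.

Rewriting demand in inverse form: P = 147 - 4Q.
Pre-tax equilibrium: 147 - 4Q = 14 + 3Q gives Q* = 19, P* = 71.
A tax on sellers shifts supply up by 64: 147 - 4Q = 14 + 3Q + 64, so Q_t = 9.8571. Buyers pay P_b = 107.5714; sellers receive P_s = P_b - 64 = 43.5714.
PS falls from (1/2)(19)(57) = 541.5 to (1/2)(9.8571)(29.5714) = 145.7449, a change of -395.7551.

-395.76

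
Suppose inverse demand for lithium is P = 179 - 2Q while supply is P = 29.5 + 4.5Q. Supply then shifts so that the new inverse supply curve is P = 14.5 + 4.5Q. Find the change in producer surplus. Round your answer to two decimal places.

Initial equilibrium: Q_0 = 23, P_0 = 133; CS_0 = (1/2)(23)(46) = 529, PS_0 = (1/2)(23)(103.5) = 1190.25.
New equilibrium: 179 - 2Q = 14.5 + 4.5Q gives Q_1 = 25.3077, P_1 = 128.3846; CS_1 = 640.4793, PS_1 = 1441.0784.
Change in producer surplus = 1441.0784 - 1190.25 = 250.8284.

250.83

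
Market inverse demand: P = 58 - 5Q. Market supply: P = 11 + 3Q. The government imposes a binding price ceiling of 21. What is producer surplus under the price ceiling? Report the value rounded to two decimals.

Without the control, 58 - 5Q = 11 + 3Q so Q* = 5.875 and P* = 28.625.
At the ceiling price 21, quantity supplied is (21 - 11)/3 = 3.3333; supply is the short side, so Q = 3.3333 trades at P = 21.
PS is the triangle above supply below 21: (1/2)(3.3333)(21 - 11) = 16.6667.

16.67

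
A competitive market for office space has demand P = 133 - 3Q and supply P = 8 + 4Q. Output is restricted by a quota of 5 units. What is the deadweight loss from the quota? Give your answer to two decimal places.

Unrestricted equilibrium: Q* = (133 - 8)/(3 + 4) = 17.8571.
At Q = 5 the demand price is 133 - 3(5) = 118 and the supply price is 8 + 4(5) = 28.
DWL = (1/2)(gap between curves at 5) x (Q* - 5) = (1/2)(90)(12.8571) = 578.5714.

578.57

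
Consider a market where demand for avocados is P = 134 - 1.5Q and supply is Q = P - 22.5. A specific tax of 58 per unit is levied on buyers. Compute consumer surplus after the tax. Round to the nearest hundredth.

343.47

Rewriting supply in inverse form: P = 22.5 + Q.
Pre-tax equilibrium: 134 - 1.5Q = 22.5 + Q gives Q* = 44.6, P* = 67.1.
With the tax, buyers' net willingness to pay falls by 58: (134 - 58) - 1.5Q = 22.5 + Q, so Q_t = 21.4. Buyers pay P_b = 101.9; sellers receive P_s = P_b - 58 = 43.9.
Consumer surplus is the triangle under demand above P_b: (1/2)(21.4)(134 - 101.9) = 343.47.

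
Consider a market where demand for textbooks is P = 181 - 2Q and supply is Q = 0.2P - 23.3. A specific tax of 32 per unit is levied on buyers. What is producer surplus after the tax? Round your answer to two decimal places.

53.89

Rewriting supply in inverse form: P = 116.5 + 5Q.
Without the tax, 181 - 2Q = 116.5 + 5Q so Q* = 9.2143 and P* = 162.5714.
With the tax, buyers' net willingness to pay falls by 32: (181 - 32) - 2Q = 116.5 + 5Q, so Q_t = 4.6429. Buyers pay P_b = 171.7143; sellers receive P_s = P_b - 32 = 139.7143.
PS = (1/2)(Q_t)(P_s - 116.5) = (1/2)(4.6429)(23.2143) = 53.8903.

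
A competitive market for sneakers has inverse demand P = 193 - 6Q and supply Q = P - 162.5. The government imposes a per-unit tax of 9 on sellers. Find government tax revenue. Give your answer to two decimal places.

Rewriting supply in inverse form: P = 162.5 + Q.
Pre-tax equilibrium: 193 - 6Q = 162.5 + Q gives Q* = 4.3571, P* = 166.8571.
With the tax, sellers need 9 more per unit: 193 - 6Q = 162.5 + Q + 9, so Q_t = 3.0714. Buyers pay P_b = 174.5714; sellers receive P_s = P_b - 9 = 165.5714.
Revenue is the tax times quantity traded: 9 x 3.0714 = 27.6429.

27.64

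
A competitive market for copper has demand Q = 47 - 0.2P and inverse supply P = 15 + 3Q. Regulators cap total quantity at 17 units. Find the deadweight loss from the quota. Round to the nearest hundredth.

Rewriting demand in inverse form: P = 235 - 5Q.
Without the quota, 235 - 5Q = 15 + 3Q gives Q* = 27.5.
At Q = 17 the demand price is 235 - 5(17) = 150 and the supply price is 15 + 3(17) = 66.
Deadweight loss is the triangle between the curves from 17 to 27.5: (1/2)(150 - 66)(27.5 - 17) = 441.

441.00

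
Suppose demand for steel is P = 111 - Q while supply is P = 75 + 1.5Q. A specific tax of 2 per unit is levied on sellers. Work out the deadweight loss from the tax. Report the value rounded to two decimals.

0.80

Pre-tax equilibrium: 111 - Q = 75 + 1.5Q gives Q* = 14.4, P* = 96.6.
A tax on sellers shifts supply up by 2: 111 - Q = 75 + 1.5Q + 2, so Q_t = 13.6. Buyers pay P_b = 97.4; sellers receive P_s = P_b - 2 = 95.4.
Deadweight loss is the triangle between the curves from Q_t to Q*: (1/2)(14.4 - 13.6)(2) = 0.8.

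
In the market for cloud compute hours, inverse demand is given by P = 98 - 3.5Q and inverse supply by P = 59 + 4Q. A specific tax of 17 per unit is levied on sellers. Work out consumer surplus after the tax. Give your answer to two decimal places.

15.06

Pre-tax equilibrium: 98 - 3.5Q = 59 + 4Q gives Q* = 5.2, P* = 79.8.
With the tax, sellers need 17 more per unit: 98 - 3.5Q = 59 + 4Q + 17, so Q_t = 2.9333. Buyers pay P_b = 87.7333; sellers receive P_s = P_b - 17 = 70.7333.
CS = (1/2)(Q_t)(98 - P_b) = (1/2)(2.9333)(10.2667) = 15.0578.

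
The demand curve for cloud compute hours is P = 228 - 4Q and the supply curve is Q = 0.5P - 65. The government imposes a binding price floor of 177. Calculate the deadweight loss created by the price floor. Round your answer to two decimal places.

38.52

Rewriting supply in inverse form: P = 130 + 2Q.
Free-market equilibrium: 228 - 4Q = 130 + 2Q gives Q* = 16.3333, P* = 162.6667.
At P = 177, buyers demand (228 - 177)/4 = 12.75 while sellers would supply more, so the quantity traded is 12.75 at price 177.
At Q = 12.75 the demand price is 177 and the supply price is 155.5. Deadweight loss is the triangle between the curves from 12.75 to 16.3333: (1/2)(177 - 155.5)(16.3333 - 12.75) = 38.5208.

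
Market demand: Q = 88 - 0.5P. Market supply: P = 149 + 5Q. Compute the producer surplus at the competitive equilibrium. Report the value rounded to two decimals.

Rewriting demand in inverse form: P = 176 - 2Q.
Set 176 - 2Q = 149 + 5Q, which gives 27 = 7Q, so Q* = 3.8571 and P* = 176 - 2(3.8571) = 168.2857.
PS is the area between P* and the supply curve from 0 to Q*: (1/2)(3.8571)(19.2857) = 37.1939.

37.19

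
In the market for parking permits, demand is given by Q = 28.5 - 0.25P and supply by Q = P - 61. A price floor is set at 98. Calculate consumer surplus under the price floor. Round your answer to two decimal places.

Rewriting demand in inverse form: P = 114 - 4Q.
Rewriting supply in inverse form: P = 61 + Q.
Without the control, 114 - 4Q = 61 + Q so Q* = 10.6 and P* = 71.6.
At P = 98, buyers demand (114 - 98)/4 = 4 while sellers would supply more, so the quantity traded is 4 at price 98.
CS is the triangle under demand above 98: (1/2)(4)(114 - 98) = 32.

32.00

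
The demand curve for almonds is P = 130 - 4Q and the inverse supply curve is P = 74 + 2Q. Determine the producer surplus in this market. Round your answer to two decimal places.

87.11

Set 130 - 4Q = 74 + 2Q, which gives 56 = 6Q, so Q* = 9.3333 and P* = 130 - 4(9.3333) = 92.6667.
PS is the area between P* and the supply curve from 0 to Q*: (1/2)(9.3333)(18.6667) = 87.1111.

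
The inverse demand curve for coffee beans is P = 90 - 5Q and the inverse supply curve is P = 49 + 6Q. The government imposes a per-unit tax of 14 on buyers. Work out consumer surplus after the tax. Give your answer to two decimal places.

Pre-tax equilibrium: 90 - 5Q = 49 + 6Q gives Q* = 3.7273, P* = 71.3636.
A tax on buyers shifts demand down by 14: (90 - 14) - 5Q = 49 + 6Q, so Q_t = 2.4545. Buyers pay P_b = 77.7273; sellers receive P_s = P_b - 14 = 63.7273.
Consumer surplus is the triangle under demand above P_b: (1/2)(2.4545)(90 - 77.7273) = 15.062.

15.06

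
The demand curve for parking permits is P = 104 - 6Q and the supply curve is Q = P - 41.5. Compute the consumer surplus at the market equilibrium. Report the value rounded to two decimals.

Rewriting supply in inverse form: P = 41.5 + Q.
Equilibrium: 104 - 6Q = 41.5 + Q, so Q* = 8.9286 and P* = 50.4286.
CS is the area between the demand curve and P* from 0 to Q*: (1/2)(8.9286)(53.5714) = 239.1582.

239.16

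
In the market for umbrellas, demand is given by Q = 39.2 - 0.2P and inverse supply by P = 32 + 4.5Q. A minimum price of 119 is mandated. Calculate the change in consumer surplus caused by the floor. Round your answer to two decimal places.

Rewriting demand in inverse form: P = 196 - 5Q.
Free-market equilibrium: 196 - 5Q = 32 + 4.5Q gives Q* = 17.2632, P* = 109.6842.
At P = 119, buyers demand (196 - 119)/5 = 15.4 while sellers would supply more, so the quantity traded is 15.4 at price 119.
CS goes from (1/2)(17.2632)(86.3158) = 745.0416 to 592.9 (computed as (196 - 119)(15.4) - (1/2)(5)(15.4)^2), a change of -152.1416.

-152.14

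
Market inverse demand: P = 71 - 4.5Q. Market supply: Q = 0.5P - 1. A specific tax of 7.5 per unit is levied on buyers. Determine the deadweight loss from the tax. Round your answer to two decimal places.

Rewriting supply in inverse form: P = 2 + 2Q.
Pre-tax equilibrium: 71 - 4.5Q = 2 + 2Q gives Q* = 10.6154, P* = 23.2308.
With the tax, buyers' net willingness to pay falls by 7.5: (71 - 7.5) - 4.5Q = 2 + 2Q, so Q_t = 9.4615. Buyers pay P_b = 28.4231; sellers receive P_s = P_b - 7.5 = 20.9231.
The welfare triangle lost has base Q* - Q_t = 1.1538 and height t = 7.5, so DWL = (1/2)(1.1538)(7.5) = 4.3269.

4.33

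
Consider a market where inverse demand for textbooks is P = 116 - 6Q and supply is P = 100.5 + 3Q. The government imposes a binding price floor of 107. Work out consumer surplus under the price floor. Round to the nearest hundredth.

Without the control, 116 - 6Q = 100.5 + 3Q so Q* = 1.7222 and P* = 105.6667.
At P = 107, buyers demand (116 - 107)/6 = 1.5 while sellers would supply more, so the quantity traded is 1.5 at price 107.
CS is the triangle under demand above 107: (1/2)(1.5)(116 - 107) = 6.75.

6.75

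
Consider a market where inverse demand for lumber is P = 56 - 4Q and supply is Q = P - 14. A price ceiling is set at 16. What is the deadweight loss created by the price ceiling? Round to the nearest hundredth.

102.40

Rewriting supply in inverse form: P = 14 + Q.
Without the control, 56 - 4Q = 14 + Q so Q* = 8.4 and P* = 22.4.
At P = 16, sellers supply (16 - 14)/1 = 2 while buyers want more, so the quantity traded is 2 at price 16.
At Q = 2 the demand price is 48 and the supply price is 16. Deadweight loss is the triangle between the curves from 2 to 8.4: (1/2)(48 - 16)(8.4 - 2) = 102.4.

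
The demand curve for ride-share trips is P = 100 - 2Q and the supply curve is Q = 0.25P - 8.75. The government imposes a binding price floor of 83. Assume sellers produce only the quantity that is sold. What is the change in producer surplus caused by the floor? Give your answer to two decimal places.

28.78

Rewriting supply in inverse form: P = 35 + 4Q.
Without the control, 100 - 2Q = 35 + 4Q so Q* = 10.8333 and P* = 78.3333.
At P = 83, buyers demand (100 - 83)/2 = 8.5 while sellers would supply more, so the quantity traded is 8.5 at price 83.
PS goes from (1/2)(10.8333)(43.3333) = 234.7222 to 263.5 (computed as (83 - 35)(8.5) - (1/2)(4)(8.5)^2), a change of 28.7778.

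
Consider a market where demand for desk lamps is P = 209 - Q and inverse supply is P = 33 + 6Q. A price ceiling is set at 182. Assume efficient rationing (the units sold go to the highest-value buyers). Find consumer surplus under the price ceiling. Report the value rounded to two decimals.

Free-market equilibrium: 209 - Q = 33 + 6Q gives Q* = 25.1429, P* = 183.8571.
At the ceiling price 182, quantity supplied is (182 - 33)/6 = 24.8333; supply is the short side, so Q = 24.8333 trades at P = 182.
The demand price at Q = 24.8333 is 184.1667. CS is the trapezoid between demand and 182 over [0, 24.8333]: (1/2)[(209 - 182) + (184.1667 - 182)](24.8333) = 362.1528.

362.15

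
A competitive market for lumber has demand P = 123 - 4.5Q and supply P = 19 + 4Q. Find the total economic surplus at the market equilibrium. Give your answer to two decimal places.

Equilibrium: 123 - 4.5Q = 19 + 4Q, so Q* = 12.2353 and P* = 67.9412.
CS = (1/2)(12.2353)(55.0588) = 336.8304 and PS = (1/2)(12.2353)(48.9412) = 299.4048, so total surplus = 636.2353.

636.24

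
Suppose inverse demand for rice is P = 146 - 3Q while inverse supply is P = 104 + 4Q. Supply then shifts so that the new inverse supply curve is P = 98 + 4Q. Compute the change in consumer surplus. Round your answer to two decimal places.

Initial equilibrium: Q_0 = 6, P_0 = 128; CS_0 = (1/2)(6)(18) = 54, PS_0 = (1/2)(6)(24) = 72.
New equilibrium: 146 - 3Q = 98 + 4Q gives Q_1 = 6.8571, P_1 = 125.4286; CS_1 = 70.5306, PS_1 = 94.0408.
Change in consumer surplus = 70.5306 - 54 = 16.5306.

16.53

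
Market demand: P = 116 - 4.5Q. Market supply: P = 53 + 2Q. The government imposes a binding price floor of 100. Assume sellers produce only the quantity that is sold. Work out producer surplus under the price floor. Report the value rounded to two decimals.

154.47

Free-market equilibrium: 116 - 4.5Q = 53 + 2Q gives Q* = 9.6923, P* = 72.3846.
At P = 100, buyers demand (116 - 100)/4.5 = 3.5556 while sellers would supply more, so the quantity traded is 3.5556 at price 100.
The supply price at Q = 3.5556 is 60.1111. PS is the trapezoid between 100 and supply over [0, 3.5556]: (1/2)[(100 - 53) + (100 - 60.1111)](3.5556) = 154.4691.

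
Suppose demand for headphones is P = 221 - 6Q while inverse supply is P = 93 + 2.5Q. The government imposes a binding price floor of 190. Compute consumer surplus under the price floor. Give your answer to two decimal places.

Without the control, 221 - 6Q = 93 + 2.5Q so Q* = 15.0588 and P* = 130.6471.
At the floor price 190, quantity demanded is (221 - 190)/6 = 5.1667; demand is the short side, so Q = 5.1667 trades at P = 190.
CS is the triangle under demand above 190: (1/2)(5.1667)(221 - 190) = 80.0833.

80.08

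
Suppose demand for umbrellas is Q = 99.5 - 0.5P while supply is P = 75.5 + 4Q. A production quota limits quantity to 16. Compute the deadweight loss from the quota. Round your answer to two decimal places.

63.02

Rewriting demand in inverse form: P = 199 - 2Q.
Unrestricted equilibrium: Q* = (199 - 75.5)/(2 + 4) = 20.5833.
At Q = 16 the demand price is 199 - 2(16) = 167 and the supply price is 75.5 + 4(16) = 139.5.
Deadweight loss is the triangle between the curves from 16 to 20.5833: (1/2)(167 - 139.5)(20.5833 - 16) = 63.0208.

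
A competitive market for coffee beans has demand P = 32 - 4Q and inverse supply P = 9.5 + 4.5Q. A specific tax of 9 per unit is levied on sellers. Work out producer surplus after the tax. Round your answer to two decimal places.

5.68

Pre-tax equilibrium: 32 - 4Q = 9.5 + 4.5Q gives Q* = 2.6471, P* = 21.4118.
With the tax, sellers need 9 more per unit: 32 - 4Q = 9.5 + 4.5Q + 9, so Q_t = 1.5882. Buyers pay P_b = 25.6471; sellers receive P_s = P_b - 9 = 16.6471.
Producer surplus is the triangle above supply below P_s: (1/2)(1.5882)(16.6471 - 9.5) = 5.6756.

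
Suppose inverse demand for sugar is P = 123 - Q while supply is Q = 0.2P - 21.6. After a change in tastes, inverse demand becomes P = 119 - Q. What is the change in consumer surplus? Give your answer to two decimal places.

-1.44

Rewriting supply in inverse form: P = 108 + 5Q.
Initial equilibrium: Q_0 = 2.5, P_0 = 120.5; CS_0 = (1/2)(2.5)(2.5) = 3.125, PS_0 = (1/2)(2.5)(12.5) = 15.625.
New equilibrium: 119 - Q = 108 + 5Q gives Q_1 = 1.8333, P_1 = 117.1667; CS_1 = 1.6806, PS_1 = 8.4028.
Change in consumer surplus = 1.6806 - 3.125 = -1.4444.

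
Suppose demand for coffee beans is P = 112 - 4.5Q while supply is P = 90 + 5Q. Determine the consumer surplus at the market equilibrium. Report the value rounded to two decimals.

Setting demand equal to supply, 22 = 9.5Q, so Q* = 2.3158 and P* = 101.5789.
CS is the area between the demand curve and P* from 0 to Q*: (1/2)(2.3158)(10.4211) = 12.0665.

12.07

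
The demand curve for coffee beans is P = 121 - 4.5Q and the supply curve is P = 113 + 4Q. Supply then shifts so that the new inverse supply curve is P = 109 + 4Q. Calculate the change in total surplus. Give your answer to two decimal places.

4.71

Initial equilibrium: Q_0 = 0.9412, P_0 = 116.7647; CS_0 = (1/2)(0.9412)(4.2353) = 1.9931, PS_0 = (1/2)(0.9412)(3.7647) = 1.7716.
New equilibrium: 121 - 4.5Q = 109 + 4Q gives Q_1 = 1.4118, P_1 = 114.6471; CS_1 = 4.4844, PS_1 = 3.9862.
Change in total surplus = (4.4844 + 3.9862) - (1.9931 + 1.7716) = 4.7059.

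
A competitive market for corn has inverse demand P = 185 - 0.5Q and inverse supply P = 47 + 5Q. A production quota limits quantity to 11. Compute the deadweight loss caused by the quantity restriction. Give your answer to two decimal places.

546.02

Without the quota, 185 - 0.5Q = 47 + 5Q gives Q* = 25.0909.
At Q = 11 the demand price is 185 - 0.5(11) = 179.5 and the supply price is 47 + 5(11) = 102.
DWL = (1/2)(gap between curves at 11) x (Q* - 11) = (1/2)(77.5)(14.0909) = 546.0227.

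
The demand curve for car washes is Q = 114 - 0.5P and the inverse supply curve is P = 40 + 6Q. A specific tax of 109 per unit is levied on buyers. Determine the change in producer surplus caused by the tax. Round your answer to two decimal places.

Rewriting demand in inverse form: P = 228 - 2Q.
Without the tax, 228 - 2Q = 40 + 6Q so Q* = 23.5 and P* = 181.
A tax on buyers shifts demand down by 109: (228 - 109) - 2Q = 40 + 6Q, so Q_t = 9.875. Buyers pay P_b = 208.25; sellers receive P_s = P_b - 109 = 99.25.
Producers lose the trapezoid between P_s and P* out to Q_t plus the triangle from Q_t to Q*: change in PS = 292.5469 - 1656.75 = -1364.2031.

-1364.20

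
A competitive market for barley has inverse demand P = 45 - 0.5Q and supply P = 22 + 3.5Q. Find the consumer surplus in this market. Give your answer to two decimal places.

8.27

Setting demand equal to supply, 23 = 4Q, so Q* = 5.75 and P* = 42.125.
The demand choke price is 45, so CS = (1/2)(Q*)(45 - P*) = (1/2)(5.75)(2.875) = 8.2656.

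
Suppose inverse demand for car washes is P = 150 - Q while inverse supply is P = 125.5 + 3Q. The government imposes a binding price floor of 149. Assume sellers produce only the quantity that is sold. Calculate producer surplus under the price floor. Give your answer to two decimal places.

22.00

Free-market equilibrium: 150 - Q = 125.5 + 3Q gives Q* = 6.125, P* = 143.875.
At P = 149, buyers demand (150 - 149)/1 = 1 while sellers would supply more, so the quantity traded is 1 at price 149.
The supply price at Q = 1 is 128.5. PS is the trapezoid between 149 and supply over [0, 1]: (1/2)[(149 - 125.5) + (149 - 128.5)](1) = 22.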